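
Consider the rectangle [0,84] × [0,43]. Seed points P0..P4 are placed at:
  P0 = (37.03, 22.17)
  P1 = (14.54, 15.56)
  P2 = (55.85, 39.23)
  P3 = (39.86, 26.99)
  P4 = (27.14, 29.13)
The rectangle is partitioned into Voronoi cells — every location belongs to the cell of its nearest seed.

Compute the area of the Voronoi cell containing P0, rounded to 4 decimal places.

1. box [0,84]×[0,43]: [(0, 0) (84, 0) (84, 43) (0, 43)]
2. ⊥bis P0·P1 via (25.785,18.865): [(31.3296, 0) (84, 0) (84, 43) (18.6915, 43)]  |A|=2536.5463
3. ⊥bis P0·P2 via (46.44,30.7): [(31.3296, 0) (74.269, 0) (35.2903, 43) (18.6915, 43)]  |A|=1280.0708
4. ⊥bis P0·P3 via (38.445,24.58): [(21.1147, 34.7552) (31.3296, 0) (74.269, 0) (67.3965, 7.5815)]  |A|=828.2521
5. ⊥bis P0·P4 via (32.085,25.65): [(33.4117, 27.5352) (26.2343, 17.3363) (31.3296, 0) (74.269, 0) (67.3965, 7.5815)]  |A|=739.6335
6. canonical 5-gon: [(33.4117, 27.5352) (26.2343, 17.3363) (31.3296, 0) (74.269, 0) (67.3965, 7.5815)]
7. shoelace: 739.6335

Area of P0's cell: 739.6335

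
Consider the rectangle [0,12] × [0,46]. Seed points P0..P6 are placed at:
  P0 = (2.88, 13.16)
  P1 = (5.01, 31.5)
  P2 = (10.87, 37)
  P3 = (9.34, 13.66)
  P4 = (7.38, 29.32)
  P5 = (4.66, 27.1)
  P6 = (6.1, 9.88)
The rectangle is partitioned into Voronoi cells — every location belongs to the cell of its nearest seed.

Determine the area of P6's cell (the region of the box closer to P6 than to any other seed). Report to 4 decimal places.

1. box [0,12]×[0,46]: [(0, 0) (12, 0) (12, 46) (0, 46)]
2. ⊥bis P6·P0 via (4.49,11.52): [(0, 7.1121) (0, 0) (12, 0) (12, 18.8926)]  |A|=156.0285
3. ⊥bis P6·P1 via (5.555,20.69): [(0, 7.1121) (0, 0) (12, 0) (12, 18.8926)]  |A|=156.0285
4. ⊥bis P6·P2 via (8.485,23.44): [(0, 7.1121) (0, 0) (12, 0) (12, 18.8926)]  |A|=156.0285
5. ⊥bis P6·P3 via (7.72,11.77): [(6.1316, 13.1315) (0, 7.1121) (0, 0) (12, 0) (12, 8.1014)]  |A|=124.3648
6. ⊥bis P6·P4 via (6.74,19.6): [(6.1316, 13.1315) (0, 7.1121) (0, 0) (12, 0) (12, 8.1014)]  |A|=124.3648
7. ⊥bis P6·P5 via (5.38,18.49): [(6.1316, 13.1315) (0, 7.1121) (0, 0) (12, 0) (12, 8.1014)]  |A|=124.3648
8. canonical 5-gon: [(6.1316, 13.1315) (0, 7.1121) (0, 0) (12, 0) (12, 8.1014)]
9. shoelace: 124.3648

Area of P6's cell: 124.3648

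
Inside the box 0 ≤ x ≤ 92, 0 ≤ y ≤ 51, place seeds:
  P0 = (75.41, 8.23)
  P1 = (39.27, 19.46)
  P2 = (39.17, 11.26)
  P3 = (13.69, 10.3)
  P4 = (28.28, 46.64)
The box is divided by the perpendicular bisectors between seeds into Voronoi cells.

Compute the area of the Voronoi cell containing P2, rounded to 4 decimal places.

1. box [0,92]×[0,51]: [(0, 0) (92, 0) (92, 51) (0, 51)]
2. ⊥bis P2·P0 via (57.29,9.745): [(0, 0) (56.4752, 0) (60.7393, 51) (0, 51)]  |A|=2988.9705
3. ⊥bis P2·P1 via (39.22,15.36): [(0, 15.8383) (0, 0) (56.4752, 0) (57.7406, 15.1341)]  |A|=884.6081
4. ⊥bis P2·P3 via (26.43,10.78): [(26.2515, 15.5182) (26.8362, 0) (56.4752, 0) (57.7406, 15.1341)]  |A|=468.495
5. ⊥bis P2·P4 via (33.725,28.95): [(26.2515, 15.5182) (26.8362, 0) (56.4752, 0) (57.7406, 15.1341)]  |A|=468.495
6. canonical 4-gon: [(26.2515, 15.5182) (26.8362, 0) (56.4752, 0) (57.7406, 15.1341)]
7. shoelace: 468.495

Area of P2's cell: 468.4950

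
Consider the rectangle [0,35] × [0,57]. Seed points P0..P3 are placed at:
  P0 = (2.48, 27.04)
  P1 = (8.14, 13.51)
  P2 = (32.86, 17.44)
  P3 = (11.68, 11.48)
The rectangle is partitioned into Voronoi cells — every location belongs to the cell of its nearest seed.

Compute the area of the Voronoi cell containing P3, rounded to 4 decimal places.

Area of P3's cell: 324.2829

1. box [0,35]×[0,57]: [(0, 0) (35, 0) (35, 57) (0, 57)]
2. ⊥bis P3·P0 via (7.08,19.26): [(0, 15.0739) (0, 0) (35, 0) (35, 35.768)]  |A|=889.7324
3. ⊥bis P3·P1 via (9.91,12.495): [(17.2312, 25.262) (2.7448, 0) (35, 0) (35, 35.768)]  |A|=725.1926
4. ⊥bis P3·P2 via (22.27,14.46): [(18.9452, 26.2754) (17.2312, 25.262) (2.7448, 0) (26.339, 0)]  |A|=324.2829
5. canonical 4-gon: [(18.9452, 26.2754) (17.2312, 25.262) (2.7448, 0) (26.339, 0)]
6. shoelace: 324.2829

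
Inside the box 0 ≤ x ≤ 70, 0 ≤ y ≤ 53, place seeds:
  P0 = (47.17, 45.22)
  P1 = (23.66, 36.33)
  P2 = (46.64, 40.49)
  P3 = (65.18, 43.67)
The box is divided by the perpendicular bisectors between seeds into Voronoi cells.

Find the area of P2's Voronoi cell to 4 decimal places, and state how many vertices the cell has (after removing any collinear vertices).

1. box [0,70]×[0,53]: [(0, 0) (70, 0) (70, 53) (0, 53)]
2. ⊥bis P2·P0 via (46.905,42.855): [(0, 48.1107) (0, 0) (70, 0) (70, 40.2672)]  |A|=3093.2275
3. ⊥bis P2·P1 via (35.15,38.41): [(34.0853, 44.2915) (42.1032, 0) (70, 0) (70, 40.2672)]  |A|=1340.886
4. ⊥bis P2·P3 via (55.91,42.08): [(55.9509, 41.8414) (34.0853, 44.2915) (42.1032, 0) (63.1276, 0)]  |A|=914.2523
5. canonical 4-gon: [(55.9509, 41.8414) (34.0853, 44.2915) (42.1032, 0) (63.1276, 0)]
6. shoelace: 914.2523

Area of P2's cell: 914.2523 (4 vertices)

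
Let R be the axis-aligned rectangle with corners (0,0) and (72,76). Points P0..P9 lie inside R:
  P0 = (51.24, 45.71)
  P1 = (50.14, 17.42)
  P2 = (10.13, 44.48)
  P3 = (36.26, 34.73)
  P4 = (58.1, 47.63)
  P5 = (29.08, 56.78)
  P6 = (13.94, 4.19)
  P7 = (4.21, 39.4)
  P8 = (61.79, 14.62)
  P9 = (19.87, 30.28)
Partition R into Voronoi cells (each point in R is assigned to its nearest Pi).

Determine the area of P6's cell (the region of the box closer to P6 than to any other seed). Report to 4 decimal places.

1. box [0,72]×[0,76]: [(0, 0) (72, 0) (72, 76) (0, 76)]
2. ⊥bis P6·P0 via (32.59,24.95): [(0, 54.2276) (0, 0) (60.3628, 0)]  |A|=1636.6646
3. ⊥bis P6·P1 via (32.04,10.805): [(24.0746, 32.5999) (0, 54.2276) (0, 0) (35.9889, 0)]  |A|=1239.372
4. ⊥bis P6·P2 via (12.035,24.335): [(26.5921, 25.7116) (0, 23.1969) (0, 0) (35.9889, 0)]  |A|=771.0931
5. ⊥bis P6·P3 via (25.1,19.46): [(30.2533, 15.6937) (17.697, 24.8704) (0, 23.1969) (0, 0) (35.9889, 0)]  |A|=724.9985
6. ⊥bis P6·P4 via (36.02,25.91): [(30.2533, 15.6937) (17.697, 24.8704) (0, 23.1969) (0, 0) (35.9889, 0)]  |A|=724.9985
7. ⊥bis P6·P5 via (21.51,30.485): [(30.2533, 15.6937) (17.697, 24.8704) (0, 23.1969) (0, 0) (35.9889, 0)]  |A|=724.9985
8. ⊥bis P6·P7 via (9.075,21.795): [(30.2533, 15.6937) (18.3849, 24.3677) (0, 19.2872) (0, 0) (35.9889, 0)]  |A|=684.0348
9. ⊥bis P6·P8 via (37.865,9.405): [(30.2533, 15.6937) (18.3849, 24.3677) (0, 19.2872) (0, 0) (35.9889, 0)]  |A|=684.0348
10. ⊥bis P6·P9 via (16.905,17.235): [(30.8483, 14.0658) (3.5545, 20.2694) (0, 19.2872) (0, 0) (35.9889, 0)]  |A|=575.0251
11. canonical 5-gon: [(30.8483, 14.0658) (3.5545, 20.2694) (0, 19.2872) (0, 0) (35.9889, 0)]
12. shoelace: 575.0251

Area of P6's cell: 575.0251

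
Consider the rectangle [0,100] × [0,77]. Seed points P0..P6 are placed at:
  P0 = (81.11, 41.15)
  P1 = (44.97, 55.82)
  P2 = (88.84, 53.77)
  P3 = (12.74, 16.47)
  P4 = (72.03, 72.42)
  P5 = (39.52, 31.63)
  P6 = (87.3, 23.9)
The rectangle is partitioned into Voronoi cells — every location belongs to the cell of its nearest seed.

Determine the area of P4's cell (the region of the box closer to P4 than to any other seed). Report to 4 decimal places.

1. box [0,100]×[0,77]: [(0, 0) (100, 0) (100, 77) (0, 77)]
2. ⊥bis P4·P0 via (76.57,56.785): [(0, 34.5511) (100, 63.5885) (100, 77) (0, 77)]  |A|=2793.0241
3. ⊥bis P4·P1 via (58.5,64.12): [(65.0515, 53.4403) (100, 63.5885) (100, 77) (50.5987, 77)]  |A|=816.2957
4. ⊥bis P4·P2 via (80.435,63.095): [(65.0515, 53.4403) (71.944, 55.4417) (95.862, 77) (50.5987, 77)]  |A|=583.555
5. ⊥bis P4·P3 via (42.385,44.445): [(65.0515, 53.4403) (71.944, 55.4417) (95.862, 77) (50.5987, 77)]  |A|=583.555
6. ⊥bis P4·P5 via (55.775,52.025): [(65.0515, 53.4403) (71.944, 55.4417) (95.862, 77) (50.5987, 77)]  |A|=583.555
7. ⊥bis P4·P6 via (79.665,48.16): [(65.0515, 53.4403) (71.944, 55.4417) (95.862, 77) (50.5987, 77)]  |A|=583.555
8. canonical 4-gon: [(65.0515, 53.4403) (71.944, 55.4417) (95.862, 77) (50.5987, 77)]
9. shoelace: 583.555

Area of P4's cell: 583.5550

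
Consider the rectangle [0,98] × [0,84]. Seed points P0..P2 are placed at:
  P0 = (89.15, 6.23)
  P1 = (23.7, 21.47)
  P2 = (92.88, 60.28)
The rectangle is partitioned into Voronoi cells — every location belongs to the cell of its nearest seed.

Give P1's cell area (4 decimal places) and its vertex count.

1. box [0,98]×[0,84]: [(0, 0) (98, 0) (98, 84) (0, 84)]
2. ⊥bis P1·P0 via (56.425,13.85): [(0, 0) (53.2, 0) (72.7594, 84) (0, 84)]  |A|=5290.2959
3. ⊥bis P1·P2 via (58.29,40.875): [(0, 0) (53.2, 0) (61.419, 35.2974) (34.0969, 84) (0, 84)]  |A|=4348.8135
4. canonical 5-gon: [(0, 0) (53.2, 0) (61.419, 35.2974) (34.0969, 84) (0, 84)]
5. shoelace: 4348.8135

Area of P1's cell: 4348.8135 (5 vertices)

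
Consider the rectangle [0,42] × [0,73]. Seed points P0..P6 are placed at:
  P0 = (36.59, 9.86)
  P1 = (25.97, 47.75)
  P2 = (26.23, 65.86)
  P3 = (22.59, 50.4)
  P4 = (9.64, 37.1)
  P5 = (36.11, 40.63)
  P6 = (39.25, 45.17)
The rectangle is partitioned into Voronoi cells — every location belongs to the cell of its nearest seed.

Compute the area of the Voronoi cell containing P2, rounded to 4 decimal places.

1. box [0,42]×[0,73]: [(0, 0) (42, 0) (42, 73) (0, 73)]
2. ⊥bis P2·P0 via (31.41,37.86): [(0, 32.0491) (42, 39.8192) (42, 73) (0, 73)]  |A|=1556.7657
3. ⊥bis P2·P1 via (26.1,56.805): [(0, 57.1797) (42, 56.5767) (42, 73) (0, 73)]  |A|=677.1148
4. ⊥bis P2·P3 via (24.41,58.13): [(0, 63.8772) (30.2933, 56.7448) (42, 56.5767) (42, 73) (0, 73)]  |A|=575.6696
5. ⊥bis P2·P4 via (17.935,51.48): [(0, 63.8772) (30.2933, 56.7448) (42, 56.5767) (42, 73) (0, 73)]  |A|=575.6696
6. ⊥bis P2·P5 via (31.17,53.245): [(0, 63.8772) (30.2933, 56.7448) (39.7602, 56.6089) (42, 57.486) (42, 73) (0, 73)]  |A|=574.6513
7. ⊥bis P2·P6 via (32.74,55.515): [(0, 63.8772) (30.2933, 56.7448) (34.5961, 56.683) (42, 61.3422) (42, 73) (0, 73)]  |A|=558.028
8. canonical 6-gon: [(0, 63.8772) (30.2933, 56.7448) (34.5961, 56.683) (42, 61.3422) (42, 73) (0, 73)]
9. shoelace: 558.028

Area of P2's cell: 558.0280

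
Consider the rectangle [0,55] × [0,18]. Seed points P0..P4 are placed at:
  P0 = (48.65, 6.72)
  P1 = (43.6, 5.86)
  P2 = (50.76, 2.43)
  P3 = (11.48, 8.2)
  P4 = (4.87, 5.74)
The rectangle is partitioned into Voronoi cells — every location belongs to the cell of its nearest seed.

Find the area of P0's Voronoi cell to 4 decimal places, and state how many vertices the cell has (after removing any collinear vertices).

1. box [0,55]×[0,18]: [(0, 0) (55, 0) (55, 18) (0, 18)]
2. ⊥bis P0·P1 via (46.125,6.29): [(47.1962, 0) (55, 0) (55, 18) (44.1308, 18)]  |A|=168.0571
3. ⊥bis P0·P2 via (49.705,4.575): [(46.6712, 3.0828) (55, 7.1793) (55, 18) (44.1308, 18)]  |A|=126.1305
4. ⊥bis P0·P3 via (30.065,7.46): [(46.6712, 3.0828) (55, 7.1793) (55, 18) (44.1308, 18)]  |A|=126.1305
5. ⊥bis P0·P4 via (26.76,6.23): [(46.6712, 3.0828) (55, 7.1793) (55, 18) (44.1308, 18)]  |A|=126.1305
6. canonical 4-gon: [(46.6712, 3.0828) (55, 7.1793) (55, 18) (44.1308, 18)]
7. shoelace: 126.1305

Area of P0's cell: 126.1305 (4 vertices)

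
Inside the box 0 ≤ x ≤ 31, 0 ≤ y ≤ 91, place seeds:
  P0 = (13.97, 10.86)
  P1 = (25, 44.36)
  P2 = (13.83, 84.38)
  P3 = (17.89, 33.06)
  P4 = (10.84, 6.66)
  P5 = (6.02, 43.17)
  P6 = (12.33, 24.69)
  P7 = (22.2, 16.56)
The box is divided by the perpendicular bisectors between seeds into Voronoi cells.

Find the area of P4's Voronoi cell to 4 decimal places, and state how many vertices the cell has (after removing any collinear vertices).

1. box [0,31]×[0,91]: [(0, 0) (31, 0) (31, 91) (0, 91)]
2. ⊥bis P4·P0 via (12.405,8.76): [(0, 18.0047) (0, 0) (24.1596, 0)]  |A|=217.4932
3. ⊥bis P4·P1 via (17.92,25.51): [(0, 18.0047) (0, 0) (24.1596, 0)]  |A|=217.4932
4. ⊥bis P4·P2 via (12.335,45.52): [(0, 18.0047) (0, 0) (24.1596, 0)]  |A|=217.4932
5. ⊥bis P4·P3 via (14.365,19.86): [(0, 18.0047) (0, 0) (24.1596, 0)]  |A|=217.4932
6. ⊥bis P4·P5 via (8.43,24.915): [(0, 18.0047) (0, 0) (24.1596, 0)]  |A|=217.4932
7. ⊥bis P4·P6 via (11.585,15.675): [(2.0711, 16.4612) (0, 16.6324) (0, 0) (24.1596, 0)]  |A|=216.0721
8. ⊥bis P4·P7 via (16.52,11.61): [(2.0711, 16.4612) (0, 16.6324) (0, 0) (24.1596, 0)]  |A|=216.0721
9. canonical 4-gon: [(2.0711, 16.4612) (0, 16.6324) (0, 0) (24.1596, 0)]
10. shoelace: 216.0721

Area of P4's cell: 216.0721 (4 vertices)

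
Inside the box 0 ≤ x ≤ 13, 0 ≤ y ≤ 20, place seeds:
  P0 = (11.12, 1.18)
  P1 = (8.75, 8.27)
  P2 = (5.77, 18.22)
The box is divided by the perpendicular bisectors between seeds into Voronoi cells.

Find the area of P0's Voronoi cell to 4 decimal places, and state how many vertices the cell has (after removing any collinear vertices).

1. box [0,13]×[0,20]: [(0, 0) (13, 0) (13, 20) (0, 20)]
2. ⊥bis P0·P1 via (9.935,4.725): [(0, 1.404) (0, 0) (13, 0) (13, 5.7495)]  |A|=46.498
3. ⊥bis P0·P2 via (8.445,9.7): [(0, 1.404) (0, 0) (13, 0) (13, 5.7495)]  |A|=46.498
4. canonical 4-gon: [(0, 1.404) (0, 0) (13, 0) (13, 5.7495)]
5. shoelace: 46.498

Area of P0's cell: 46.4980 (4 vertices)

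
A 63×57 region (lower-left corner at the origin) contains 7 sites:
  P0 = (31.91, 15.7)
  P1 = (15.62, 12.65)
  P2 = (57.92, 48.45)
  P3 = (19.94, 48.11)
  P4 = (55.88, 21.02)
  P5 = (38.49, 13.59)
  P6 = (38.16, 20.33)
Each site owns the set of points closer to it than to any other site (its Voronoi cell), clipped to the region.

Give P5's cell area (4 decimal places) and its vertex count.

1. box [0,63]×[0,57]: [(0, 0) (63, 0) (63, 57) (0, 57)]
2. ⊥bis P5·P0 via (35.2,14.645): [(30.5038, 0) (63, 0) (63, 57) (48.7819, 57)]  |A|=1331.3567
3. ⊥bis P5·P1 via (27.055,13.12): [(30.5038, 0) (63, 0) (63, 57) (48.7819, 57)]  |A|=1331.3567
4. ⊥bis P5·P2 via (48.205,31.02): [(41.6267, 34.6866) (30.5038, 0) (63, 0) (63, 22.7737)]  |A|=806.9649
5. ⊥bis P5·P3 via (29.215,30.85): [(41.6267, 34.6866) (30.5038, 0) (63, 0) (63, 22.7737)]  |A|=806.9649
6. ⊥bis P5·P4 via (47.185,17.305): [(40.8258, 32.1889) (30.5038, 0) (54.5787, 0)]  |A|=387.4714
7. ⊥bis P5·P6 via (38.325,16.96): [(47.1478, 17.392) (35.9043, 16.8415) (30.5038, 0) (54.5787, 0)]  |A|=302.5469
8. canonical 4-gon: [(47.1478, 17.392) (35.9043, 16.8415) (30.5038, 0) (54.5787, 0)]
9. shoelace: 302.5469

Area of P5's cell: 302.5469 (4 vertices)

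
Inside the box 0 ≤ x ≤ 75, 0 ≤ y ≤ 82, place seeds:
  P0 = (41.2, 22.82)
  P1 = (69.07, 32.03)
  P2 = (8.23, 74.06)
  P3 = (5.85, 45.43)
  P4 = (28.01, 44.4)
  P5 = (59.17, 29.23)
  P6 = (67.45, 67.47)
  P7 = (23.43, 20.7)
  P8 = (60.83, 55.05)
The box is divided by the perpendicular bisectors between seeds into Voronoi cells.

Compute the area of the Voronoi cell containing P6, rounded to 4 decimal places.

1. box [0,75]×[0,82]: [(0, 0) (75, 0) (75, 82) (0, 82)]
2. ⊥bis P6·P0 via (54.325,45.145): [(0, 77.083) (75, 32.99) (75, 82) (0, 82)]  |A|=2022.2612
3. ⊥bis P6·P1 via (68.26,49.75): [(0, 77.083) (48.0625, 48.8268) (75, 50.0581) (75, 82) (0, 82)]  |A|=1792.3761
4. ⊥bis P6·P2 via (37.84,70.765): [(36.1763, 55.8147) (48.0625, 48.8268) (75, 50.0581) (75, 82) (39.0902, 82)]  |A|=1191.6419
5. ⊥bis P6·P3 via (36.65,56.45): [(36.3426, 57.3091) (37.064, 55.2928) (48.0625, 48.8268) (75, 50.0581) (75, 82) (39.0902, 82)]  |A|=1190.9352
6. ⊥bis P6·P4 via (47.73,55.935): [(38.0343, 72.5106) (51.7883, 48.9971) (75, 50.0581) (75, 82) (39.0902, 82)]  |A|=1040.9507
7. ⊥bis P6·P5 via (63.31,48.35): [(38.0343, 72.5106) (50.5507, 51.1127) (58.8342, 49.3191) (75, 50.0581) (75, 82) (39.0902, 82)]  |A|=1033.298
8. ⊥bis P6·P7 via (45.44,44.085): [(38.0343, 72.5106) (50.5507, 51.1127) (58.8342, 49.3191) (75, 50.0581) (75, 82) (39.0902, 82)]  |A|=1033.298
9. ⊥bis P6·P8 via (64.14,61.26): [(38.3141, 75.0255) (75, 55.4715) (75, 82) (39.0902, 82)]  |A|=611.8374
10. canonical 4-gon: [(38.3141, 75.0255) (75, 55.4715) (75, 82) (39.0902, 82)]
11. shoelace: 611.8374

Area of P6's cell: 611.8374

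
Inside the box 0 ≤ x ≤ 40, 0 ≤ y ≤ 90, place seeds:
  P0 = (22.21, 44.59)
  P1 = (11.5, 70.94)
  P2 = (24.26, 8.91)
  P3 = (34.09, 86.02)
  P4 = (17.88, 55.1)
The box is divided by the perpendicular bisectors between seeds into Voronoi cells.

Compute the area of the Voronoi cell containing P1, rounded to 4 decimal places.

Area of P1's cell: 640.0663

1. box [0,40]×[0,90]: [(0, 0) (40, 0) (40, 90) (0, 90)]
2. ⊥bis P1·P0 via (16.855,57.765): [(0, 50.9143) (40, 67.1723) (40, 90) (0, 90)]  |A|=1238.2684
3. ⊥bis P1·P2 via (17.88,39.925): [(0, 50.9143) (40, 67.1723) (40, 90) (0, 90)]  |A|=1238.2684
4. ⊥bis P1·P3 via (22.795,78.48): [(0, 50.9143) (32.4044, 64.0851) (15.1048, 90) (0, 90)]  |A|=828.9943
5. ⊥bis P1·P4 via (14.69,63.02): [(0, 57.1032) (29.211, 68.8687) (15.1048, 90) (0, 90)]  |A|=640.0663
6. canonical 4-gon: [(0, 57.1032) (29.211, 68.8687) (15.1048, 90) (0, 90)]
7. shoelace: 640.0663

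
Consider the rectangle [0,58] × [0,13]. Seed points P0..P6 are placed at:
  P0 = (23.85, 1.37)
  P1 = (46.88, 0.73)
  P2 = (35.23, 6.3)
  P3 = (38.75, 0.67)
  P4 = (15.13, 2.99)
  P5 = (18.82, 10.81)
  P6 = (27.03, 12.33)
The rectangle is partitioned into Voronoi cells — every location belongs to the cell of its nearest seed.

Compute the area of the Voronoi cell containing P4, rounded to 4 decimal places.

Area of P4's cell: 197.7324

1. box [0,58]×[0,13]: [(0, 0) (58, 0) (58, 13) (0, 13)]
2. ⊥bis P4·P0 via (19.49,2.18): [(0, 0) (19.085, 0) (21.5001, 13) (0, 13)]  |A|=263.8034
3. ⊥bis P4·P1 via (31.005,1.86): [(0, 0) (19.085, 0) (21.5001, 13) (0, 13)]  |A|=263.8034
4. ⊥bis P4·P2 via (25.18,4.645): [(0, 0) (19.085, 0) (21.5001, 13) (0, 13)]  |A|=263.8034
5. ⊥bis P4·P3 via (26.94,1.83): [(0, 0) (19.085, 0) (21.5001, 13) (0, 13)]  |A|=263.8034
6. ⊥bis P4·P5 via (16.975,6.9): [(0, 0) (19.085, 0) (20.0935, 5.4285) (4.0476, 13) (0, 13)]  |A|=197.7324
7. ⊥bis P4·P6 via (21.08,7.66): [(0, 0) (19.085, 0) (20.0935, 5.4285) (4.0476, 13) (0, 13)]  |A|=197.7324
8. canonical 5-gon: [(0, 0) (19.085, 0) (20.0935, 5.4285) (4.0476, 13) (0, 13)]
9. shoelace: 197.7324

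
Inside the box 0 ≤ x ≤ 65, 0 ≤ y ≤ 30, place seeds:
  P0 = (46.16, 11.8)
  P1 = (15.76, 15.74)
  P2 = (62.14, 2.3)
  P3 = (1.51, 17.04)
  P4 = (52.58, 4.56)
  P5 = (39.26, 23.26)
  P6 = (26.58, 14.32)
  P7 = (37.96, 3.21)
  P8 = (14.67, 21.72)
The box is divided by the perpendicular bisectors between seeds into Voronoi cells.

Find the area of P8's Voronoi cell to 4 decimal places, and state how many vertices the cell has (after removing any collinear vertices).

Area of P8's cell: 204.4169 (5 vertices)

1. box [0,65]×[0,30]: [(0, 0) (65, 0) (65, 30) (0, 30)]
2. ⊥bis P8·P0 via (30.415,16.76): [(0, 0) (25.1353, 0) (34.5859, 30) (0, 30)]  |A|=895.8169
3. ⊥bis P8·P1 via (15.215,18.73): [(0, 15.9567) (31.9994, 21.7894) (34.5859, 30) (0, 30)]  |A|=366.6744
4. ⊥bis P8·P2 via (38.405,12.01): [(0, 15.9567) (31.9994, 21.7894) (34.5859, 30) (0, 30)]  |A|=366.6744
5. ⊥bis P8·P3 via (8.09,19.38): [(8.7408, 17.5499) (31.9994, 21.7894) (34.5859, 30) (4.3133, 30)]  |A|=278.4491
6. ⊥bis P8·P4 via (33.625,13.14): [(8.7408, 17.5499) (31.9994, 21.7894) (34.5859, 30) (4.3133, 30)]  |A|=278.4491
7. ⊥bis P8·P5 via (26.965,22.49): [(8.7408, 17.5499) (27.0652, 20.89) (26.4947, 30) (4.3133, 30)]  |A|=222.5005
8. ⊥bis P8·P6 via (20.625,18.02): [(8.7408, 17.5499) (21.8134, 19.9327) (26.6388, 27.6989) (26.4947, 30) (4.3133, 30)]  |A|=204.4169
9. ⊥bis P8·P7 via (26.315,12.465): [(8.7408, 17.5499) (21.8134, 19.9327) (26.6388, 27.6989) (26.4947, 30) (4.3133, 30)]  |A|=204.4169
10. canonical 5-gon: [(8.7408, 17.5499) (21.8134, 19.9327) (26.6388, 27.6989) (26.4947, 30) (4.3133, 30)]
11. shoelace: 204.4169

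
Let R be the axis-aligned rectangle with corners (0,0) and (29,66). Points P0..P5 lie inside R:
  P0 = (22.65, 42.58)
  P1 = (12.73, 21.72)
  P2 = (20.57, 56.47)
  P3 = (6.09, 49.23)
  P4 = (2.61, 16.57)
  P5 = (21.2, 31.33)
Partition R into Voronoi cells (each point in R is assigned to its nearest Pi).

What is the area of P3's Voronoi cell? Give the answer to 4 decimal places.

Area of P3's cell: 368.5679

1. box [0,29]×[0,66]: [(0, 0) (29, 0) (29, 66) (0, 66)]
2. ⊥bis P3·P0 via (14.37,45.905): [(0, 10.1205) (22.4396, 66) (0, 66)]  |A|=626.9559
3. ⊥bis P3·P1 via (9.41,35.475): [(0, 33.2037) (10.2644, 35.6812) (22.4396, 66) (0, 66)]  |A|=508.4874
4. ⊥bis P3·P2 via (13.33,52.85): [(0, 33.2037) (10.2644, 35.6812) (15.4535, 48.6031) (6.755, 66) (0, 66)]  |A|=372.0559
5. ⊥bis P3·P4 via (4.35,32.9): [(0, 33.3635) (0.4592, 33.3146) (10.2644, 35.6812) (15.4535, 48.6031) (6.755, 66) (0, 66)]  |A|=372.0192
6. ⊥bis P3·P5 via (13.645,40.28): [(0, 33.3635) (0.4592, 33.3146) (7.3693, 34.9824) (11.3246, 38.3213) (15.4535, 48.6031) (6.755, 66) (0, 66)]  |A|=368.5679
7. canonical 7-gon: [(0, 33.3635) (0.4592, 33.3146) (7.3693, 34.9824) (11.3246, 38.3213) (15.4535, 48.6031) (6.755, 66) (0, 66)]
8. shoelace: 368.5679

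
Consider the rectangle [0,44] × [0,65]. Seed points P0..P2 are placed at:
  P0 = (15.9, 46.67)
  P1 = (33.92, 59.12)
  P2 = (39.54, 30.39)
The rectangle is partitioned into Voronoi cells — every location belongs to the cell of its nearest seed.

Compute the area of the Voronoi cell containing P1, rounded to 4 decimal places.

1. box [0,44]×[0,65]: [(0, 0) (44, 0) (44, 65) (0, 65)]
2. ⊥bis P1·P0 via (24.91,52.895): [(44, 25.2643) (44, 65) (16.5467, 65)]  |A|=545.4382
3. ⊥bis P1·P2 via (36.73,44.755): [(31.2716, 43.6873) (44, 46.1771) (44, 65) (16.5467, 65)]  |A|=412.3453
4. canonical 4-gon: [(31.2716, 43.6873) (44, 46.1771) (44, 65) (16.5467, 65)]
5. shoelace: 412.3453

Area of P1's cell: 412.3453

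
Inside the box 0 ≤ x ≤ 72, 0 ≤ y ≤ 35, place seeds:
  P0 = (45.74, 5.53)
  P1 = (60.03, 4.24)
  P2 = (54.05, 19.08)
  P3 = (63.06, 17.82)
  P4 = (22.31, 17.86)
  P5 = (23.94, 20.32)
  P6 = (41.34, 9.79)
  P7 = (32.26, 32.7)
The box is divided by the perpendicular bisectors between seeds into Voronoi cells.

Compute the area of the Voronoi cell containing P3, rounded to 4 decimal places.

1. box [0,72]×[0,35]: [(0, 0) (72, 0) (72, 35) (0, 35)]
2. ⊥bis P3·P0 via (54.4,11.675): [(62.6844, 0) (72, 0) (72, 35) (37.8489, 35)]  |A|=760.6665
3. ⊥bis P3·P1 via (61.545,11.03): [(53.5998, 12.8028) (72, 8.6973) (72, 35) (37.8489, 35)]  |A|=621.018
4. ⊥bis P3·P2 via (58.555,18.45): [(57.6392, 11.9015) (72, 8.6973) (72, 35) (60.8694, 35)]  |A|=317.4139
5. ⊥bis P3·P4 via (42.685,17.84): [(57.6392, 11.9015) (72, 8.6973) (72, 35) (60.8694, 35)]  |A|=317.4139
6. ⊥bis P3·P5 via (43.5,19.07): [(57.6392, 11.9015) (72, 8.6973) (72, 35) (60.8694, 35)]  |A|=317.4139
7. ⊥bis P3·P6 via (52.2,13.805): [(57.6392, 11.9015) (72, 8.6973) (72, 35) (60.8694, 35)]  |A|=317.4139
8. ⊥bis P3·P7 via (47.66,25.26): [(57.6392, 11.9015) (72, 8.6973) (72, 35) (60.8694, 35)]  |A|=317.4139
9. canonical 4-gon: [(57.6392, 11.9015) (72, 8.6973) (72, 35) (60.8694, 35)]
10. shoelace: 317.4139

Area of P3's cell: 317.4139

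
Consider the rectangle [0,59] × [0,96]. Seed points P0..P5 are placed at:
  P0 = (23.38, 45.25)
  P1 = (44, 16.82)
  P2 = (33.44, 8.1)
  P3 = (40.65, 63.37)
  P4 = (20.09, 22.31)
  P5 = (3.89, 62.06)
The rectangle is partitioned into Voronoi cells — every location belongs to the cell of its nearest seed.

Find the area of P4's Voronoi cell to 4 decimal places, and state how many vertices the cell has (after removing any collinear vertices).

1. box [0,59]×[0,96]: [(0, 0) (59, 0) (59, 96) (0, 96)]
2. ⊥bis P4·P0 via (21.735,33.78): [(0, 36.8972) (0, 0) (59, 0) (59, 28.4355)]  |A|=1927.3154
3. ⊥bis P4·P1 via (32.045,19.565): [(34.8762, 31.8953) (0, 36.8972) (0, 0) (27.5527, 0)]  |A|=1082.8169
4. ⊥bis P4·P2 via (26.765,15.205): [(32.2208, 20.3306) (34.8762, 31.8953) (0, 36.8972) (0, 0) (10.5805, 0)]  |A|=910.2898
5. ⊥bis P4·P3 via (30.37,42.84): [(32.2208, 20.3306) (34.8762, 31.8953) (0, 36.8972) (0, 0) (10.5805, 0)]  |A|=910.2898
6. ⊥bis P4·P5 via (11.99,42.185): [(32.2208, 20.3306) (34.8762, 31.8953) (0, 36.8972) (0, 0) (10.5805, 0)]  |A|=910.2898
7. canonical 5-gon: [(32.2208, 20.3306) (34.8762, 31.8953) (0, 36.8972) (0, 0) (10.5805, 0)]
8. shoelace: 910.2898

Area of P4's cell: 910.2898 (5 vertices)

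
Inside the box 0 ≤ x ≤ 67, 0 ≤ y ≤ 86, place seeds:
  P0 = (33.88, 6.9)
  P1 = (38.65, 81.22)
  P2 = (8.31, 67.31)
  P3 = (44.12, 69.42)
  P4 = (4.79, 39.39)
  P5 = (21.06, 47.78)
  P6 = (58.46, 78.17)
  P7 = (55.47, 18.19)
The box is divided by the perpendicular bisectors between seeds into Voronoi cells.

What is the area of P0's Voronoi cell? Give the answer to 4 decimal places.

Area of P0's cell: 956.2372

1. box [0,67]×[0,86]: [(0, 0) (67, 0) (67, 86) (0, 86)]
2. ⊥bis P0·P1 via (36.265,44.06): [(0, 46.3876) (0, 0) (67, 0) (67, 42.0874)]  |A|=2963.91
3. ⊥bis P0·P2 via (21.095,37.105): [(37.3603, 43.9897) (0, 28.176) (0, 0) (67, 0) (67, 42.0874)]  |A|=2623.7156
4. ⊥bis P0·P3 via (39,38.16): [(27.8875, 39.9801) (0, 28.176) (0, 0) (67, 0) (67, 33.5739)]  |A|=2388.793
5. ⊥bis P0·P4 via (19.335,23.145): [(36.5526, 38.5608) (0, 5.8334) (0, 0) (67, 0) (67, 33.5739)]  |A|=1909.5199
6. ⊥bis P0·P5 via (27.47,27.34): [(54.0908, 35.6883) (22.1607, 25.675) (0, 5.8334) (0, 0) (67, 0) (67, 33.5739)]  |A|=1775.852
7. ⊥bis P0·P6 via (46.17,42.535): [(54.0908, 35.6883) (22.1607, 25.675) (0, 5.8334) (0, 0) (67, 0) (67, 33.5739)]  |A|=1775.852
8. ⊥bis P0·P7 via (44.675,12.545): [(35.6043, 29.8909) (22.1607, 25.675) (0, 5.8334) (0, 0) (51.2351, 0)]  |A|=956.2372
9. canonical 5-gon: [(35.6043, 29.8909) (22.1607, 25.675) (0, 5.8334) (0, 0) (51.2351, 0)]
10. shoelace: 956.2372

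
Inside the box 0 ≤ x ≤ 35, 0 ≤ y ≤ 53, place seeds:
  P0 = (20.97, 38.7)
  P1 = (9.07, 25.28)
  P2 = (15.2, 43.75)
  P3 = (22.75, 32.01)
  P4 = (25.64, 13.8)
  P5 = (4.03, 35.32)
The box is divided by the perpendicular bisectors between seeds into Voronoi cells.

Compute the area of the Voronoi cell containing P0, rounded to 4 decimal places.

Area of P0's cell: 240.0788

1. box [0,35]×[0,53]: [(0, 0) (35, 0) (35, 53) (0, 53)]
2. ⊥bis P0·P1 via (15.02,31.99): [(0, 45.3088) (35, 14.273) (35, 53) (0, 53)]  |A|=812.3187
3. ⊥bis P0·P2 via (18.085,41.225): [(12.1949, 34.4951) (35, 14.273) (35, 53) (28.3907, 53)]  |A|=502.7389
4. ⊥bis P0·P3 via (21.86,35.355): [(12.1949, 34.4951) (13.6797, 33.1785) (35, 38.8511) (35, 53) (28.3907, 53)]  |A|=240.7324
5. ⊥bis P0·P4 via (23.305,26.25): [(12.1949, 34.4951) (13.6797, 33.1785) (35, 38.8511) (35, 53) (28.3907, 53)]  |A|=240.7324
6. ⊥bis P0·P5 via (12.5,37.01): [(12.852, 35.2459) (13.1752, 33.6258) (13.6797, 33.1785) (35, 38.8511) (35, 53) (28.3907, 53)]  |A|=240.0788
7. canonical 6-gon: [(12.852, 35.2459) (13.1752, 33.6258) (13.6797, 33.1785) (35, 38.8511) (35, 53) (28.3907, 53)]
8. shoelace: 240.0788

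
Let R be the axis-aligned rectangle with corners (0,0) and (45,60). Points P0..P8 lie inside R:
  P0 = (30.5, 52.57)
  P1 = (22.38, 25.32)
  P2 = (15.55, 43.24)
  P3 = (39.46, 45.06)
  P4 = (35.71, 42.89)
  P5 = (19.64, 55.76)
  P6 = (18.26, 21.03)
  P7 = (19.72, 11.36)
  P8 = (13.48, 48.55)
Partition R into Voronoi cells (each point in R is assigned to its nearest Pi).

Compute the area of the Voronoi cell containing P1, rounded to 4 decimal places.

Area of P1's cell: 396.5900

1. box [0,45]×[0,60]: [(0, 0) (45, 0) (45, 60) (0, 60)]
2. ⊥bis P1·P0 via (26.44,38.945): [(0, 46.8236) (0, 0) (45, 0) (45, 33.4145)]  |A|=1805.3571
3. ⊥bis P1·P2 via (18.965,34.28): [(29.114, 38.1482) (0, 27.0517) (0, 0) (45, 0) (45, 33.4145)]  |A|=1517.5369
4. ⊥bis P1·P3 via (30.92,35.19): [(27.9943, 37.7214) (0, 27.0517) (0, 0) (45, 0) (45, 23.0073)]  |A|=1423.0067
5. ⊥bis P1·P4 via (29.045,34.105): [(25.5209, 36.7787) (0, 27.0517) (0, 0) (45, 0) (45, 22.0003)]  |A|=1386.9852
6. ⊥bis P1·P5 via (21.01,40.54): [(25.5209, 36.7787) (0, 27.0517) (0, 0) (45, 0) (45, 22.0003)]  |A|=1386.9852
7. ⊥bis P1·P6 via (20.32,23.175): [(25.5209, 36.7787) (11.6571, 31.4947) (44.4513, 0) (45, 0) (45, 22.0003)]  |A|=529.325
8. ⊥bis P1·P7 via (21.05,18.34): [(25.5209, 36.7787) (11.6571, 31.4947) (26.4199, 17.3168) (45, 13.7765) (45, 22.0003)]  |A|=396.59
9. ⊥bis P1·P8 via (17.93,36.935): [(25.5209, 36.7787) (11.6571, 31.4947) (26.4199, 17.3168) (45, 13.7765) (45, 22.0003)]  |A|=396.59
10. canonical 5-gon: [(25.5209, 36.7787) (11.6571, 31.4947) (26.4199, 17.3168) (45, 13.7765) (45, 22.0003)]
11. shoelace: 396.59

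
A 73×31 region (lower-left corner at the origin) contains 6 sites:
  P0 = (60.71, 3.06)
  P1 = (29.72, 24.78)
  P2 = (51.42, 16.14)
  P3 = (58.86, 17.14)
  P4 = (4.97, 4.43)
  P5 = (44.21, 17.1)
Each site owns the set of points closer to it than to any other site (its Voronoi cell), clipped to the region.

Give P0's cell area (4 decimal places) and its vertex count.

Area of P0's cell: 244.8882 (5 vertices)

1. box [0,73]×[0,31]: [(0, 0) (73, 0) (73, 31) (0, 31)]
2. ⊥bis P0·P1 via (45.215,13.92): [(35.4589, 0) (73, 0) (73, 31) (57.1859, 31)]  |A|=827.0063
3. ⊥bis P0·P2 via (56.065,9.6): [(42.5485, 0) (73, 0) (73, 21.628)]  |A|=329.3021
4. ⊥bis P0·P3 via (59.785,10.1): [(56.0844, 9.6138) (42.5485, 0) (73, 0) (73, 11.8363)]  |A|=246.4862
5. ⊥bis P0·P4 via (32.84,3.745): [(56.0844, 9.6138) (42.5485, 0) (73, 0) (73, 11.8363)]  |A|=246.4862
6. ⊥bis P0·P5 via (52.46,10.08): [(56.0844, 9.6138) (45.921, 2.3953) (43.8828, 0) (73, 0) (73, 11.8363)]  |A|=244.8882
7. canonical 5-gon: [(56.0844, 9.6138) (45.921, 2.3953) (43.8828, 0) (73, 0) (73, 11.8363)]
8. shoelace: 244.8882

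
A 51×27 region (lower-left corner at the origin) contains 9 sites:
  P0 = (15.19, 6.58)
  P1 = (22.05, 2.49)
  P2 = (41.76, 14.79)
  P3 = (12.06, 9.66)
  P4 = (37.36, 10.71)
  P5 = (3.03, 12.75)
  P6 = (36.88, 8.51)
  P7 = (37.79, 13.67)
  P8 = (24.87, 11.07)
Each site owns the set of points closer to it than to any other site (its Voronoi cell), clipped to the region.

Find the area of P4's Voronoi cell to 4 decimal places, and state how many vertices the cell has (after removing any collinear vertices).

1. box [0,51]×[0,27]: [(0, 0) (51, 0) (51, 27) (0, 27)]
2. ⊥bis P4·P0 via (26.275,8.645): [(27.8855, 0) (51, 0) (51, 27) (22.8557, 27)]  |A|=691.9945
3. ⊥bis P4·P1 via (29.705,6.6): [(25.036, 15.2962) (33.2486, 0) (51, 0) (51, 27) (22.8557, 27)]  |A|=650.9768
4. ⊥bis P4·P2 via (39.56,12.75): [(25.036, 15.2962) (33.2486, 0) (51, 0) (51, 0.4127) (26.3464, 27) (22.8557, 27)]  |A|=323.2406
5. ⊥bis P4·P3 via (24.71,10.185): [(24.3436, 19.0126) (25.036, 15.2962) (33.2486, 0) (51, 0) (51, 0.4127) (26.3464, 27) (24.0121, 27)]  |A|=318.6221
6. ⊥bis P4·P5 via (20.195,11.73): [(24.3436, 19.0126) (25.036, 15.2962) (33.2486, 0) (51, 0) (51, 0.4127) (26.3464, 27) (24.0121, 27)]  |A|=318.6221
7. ⊥bis P4·P6 via (37.12,9.61): [(24.3436, 19.0126) (25.036, 15.2962) (26.8906, 11.8419) (43.829, 8.1462) (26.3464, 27) (24.0121, 27)]  |A|=156.2962
8. ⊥bis P4·P7 via (37.575,12.19): [(25.7841, 13.9029) (26.8906, 11.8419) (43.829, 8.1462) (40.4691, 11.7696)]  |A|=38.431
9. ⊥bis P4·P8 via (31.115,10.89): [(31.1792, 13.1191) (31.1159, 10.92) (43.829, 8.1462) (40.4691, 11.7696)]  |A|=28.6298
10. canonical 4-gon: [(31.1792, 13.1191) (31.1159, 10.92) (43.829, 8.1462) (40.4691, 11.7696)]
11. shoelace: 28.6298

Area of P4's cell: 28.6298 (4 vertices)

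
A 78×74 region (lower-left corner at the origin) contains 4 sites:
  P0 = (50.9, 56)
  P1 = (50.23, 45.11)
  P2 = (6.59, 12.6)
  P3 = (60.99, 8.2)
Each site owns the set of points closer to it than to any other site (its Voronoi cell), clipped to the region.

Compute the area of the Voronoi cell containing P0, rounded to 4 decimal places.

1. box [0,78]×[0,74]: [(0, 0) (78, 0) (78, 74) (0, 74)]
2. ⊥bis P0·P1 via (50.565,50.555): [(0, 53.666) (78, 48.8671) (78, 74) (0, 74)]  |A|=1773.2107
3. ⊥bis P0·P2 via (28.745,34.3): [(0, 63.6477) (10.4037, 53.0259) (78, 48.8671) (78, 74) (0, 74)]  |A|=1721.2873
4. ⊥bis P0·P3 via (55.945,32.1): [(0, 63.6477) (10.4037, 53.0259) (78, 48.8671) (78, 74) (0, 74)]  |A|=1721.2873
5. canonical 5-gon: [(0, 63.6477) (10.4037, 53.0259) (78, 48.8671) (78, 74) (0, 74)]
6. shoelace: 1721.2873

Area of P0's cell: 1721.2873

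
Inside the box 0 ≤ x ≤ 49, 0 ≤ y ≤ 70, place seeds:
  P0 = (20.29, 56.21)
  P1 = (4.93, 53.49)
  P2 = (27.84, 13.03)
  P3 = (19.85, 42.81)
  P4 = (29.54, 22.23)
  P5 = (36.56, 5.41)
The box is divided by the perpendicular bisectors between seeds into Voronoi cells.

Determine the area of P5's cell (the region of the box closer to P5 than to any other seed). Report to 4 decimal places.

Area of P5's cell: 309.8615

1. box [0,49]×[0,70]: [(0, 0) (49, 0) (49, 70) (0, 70)]
2. ⊥bis P5·P0 via (28.425,30.81): [(0, 21.7062) (0, 0) (49, 0) (49, 37.3997)]  |A|=1448.093
3. ⊥bis P5·P1 via (20.745,29.45): [(17.4874, 27.307) (0, 15.8027) (0, 0) (49, 0) (49, 37.3997)]  |A|=1396.4744
4. ⊥bis P5·P2 via (32.2,9.22): [(24.1431, 0) (49, 0) (49, 28.4452)]  |A|=353.5301
5. ⊥bis P5·P3 via (28.205,24.11): [(24.1431, 0) (49, 0) (49, 28.4452)]  |A|=353.5301
6. ⊥bis P5·P4 via (33.05,13.82): [(38.0394, 15.9024) (24.1431, 0) (49, 0) (49, 20.4769)]  |A|=309.8615
7. canonical 4-gon: [(38.0394, 15.9024) (24.1431, 0) (49, 0) (49, 20.4769)]
8. shoelace: 309.8615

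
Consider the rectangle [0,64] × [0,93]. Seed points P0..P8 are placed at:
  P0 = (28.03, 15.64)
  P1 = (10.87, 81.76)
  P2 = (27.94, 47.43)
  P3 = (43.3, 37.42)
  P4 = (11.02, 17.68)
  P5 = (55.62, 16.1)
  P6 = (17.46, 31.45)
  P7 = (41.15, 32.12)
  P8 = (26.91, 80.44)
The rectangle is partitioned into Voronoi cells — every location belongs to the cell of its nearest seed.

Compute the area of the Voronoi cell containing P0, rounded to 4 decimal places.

1. box [0,64]×[0,93]: [(0, 0) (64, 0) (64, 93) (0, 93)]
2. ⊥bis P0·P1 via (19.45,48.7): [(0, 43.6522) (0, 0) (64, 0) (64, 60.262)]  |A|=3325.253
3. ⊥bis P0·P2 via (27.985,31.535): [(0, 31.4558) (0, 0) (64, 0) (64, 31.637)]  |A|=2018.9675
4. ⊥bis P0·P3 via (35.665,26.53): [(28.5241, 31.5365) (0, 31.4558) (0, 0) (64, 0) (64, 6.6643)]  |A|=1576.0028
5. ⊥bis P0·P4 via (19.525,16.66): [(28.5241, 31.5365) (21.3067, 31.5161) (17.527, 0) (64, 0) (64, 6.6643)]  |A|=964.7028
6. ⊥bis P0·P5 via (41.825,15.87): [(41.718, 22.2862) (28.5241, 31.5365) (21.3067, 31.5161) (17.527, 0) (42.0896, 0)]  |A|=646.3062
7. ⊥bis P0·P6 via (22.745,23.545): [(41.718, 22.2862) (31.5378, 29.4236) (20.142, 21.8047) (17.527, 0) (42.0896, 0)]  |A|=587.7527
8. ⊥bis P0·P7 via (34.59,23.88): [(41.787, 18.1504) (29.412, 28.0023) (20.142, 21.8047) (17.527, 0) (42.0896, 0)]  |A|=547.681
9. ⊥bis P0·P8 via (27.47,48.04): [(41.787, 18.1504) (29.412, 28.0023) (20.142, 21.8047) (17.527, 0) (42.0896, 0)]  |A|=547.681
10. canonical 5-gon: [(41.787, 18.1504) (29.412, 28.0023) (20.142, 21.8047) (17.527, 0) (42.0896, 0)]
11. shoelace: 547.681

Area of P0's cell: 547.6810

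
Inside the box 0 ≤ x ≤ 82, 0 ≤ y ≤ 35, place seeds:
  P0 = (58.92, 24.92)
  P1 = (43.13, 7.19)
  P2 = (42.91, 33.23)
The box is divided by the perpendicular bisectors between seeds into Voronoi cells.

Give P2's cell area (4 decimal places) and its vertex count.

Area of P2's cell: 749.5199 (4 vertices)

1. box [0,82]×[0,35]: [(0, 0) (82, 0) (82, 35) (0, 35)]
2. ⊥bis P2·P0 via (50.915,29.075): [(0, 0) (35.8236, 0) (53.9904, 35) (0, 35)]  |A|=1571.7446
3. ⊥bis P2·P1 via (43.02,20.21): [(0, 19.8465) (46.3281, 20.2379) (53.9904, 35) (0, 35)]  |A|=749.5199
4. canonical 4-gon: [(0, 19.8465) (46.3281, 20.2379) (53.9904, 35) (0, 35)]
5. shoelace: 749.5199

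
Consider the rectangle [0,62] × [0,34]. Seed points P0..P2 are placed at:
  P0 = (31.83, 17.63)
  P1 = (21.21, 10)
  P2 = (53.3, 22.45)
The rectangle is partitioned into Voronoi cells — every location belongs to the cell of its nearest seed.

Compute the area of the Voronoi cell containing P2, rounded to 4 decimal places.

Area of P2's cell: 637.5858

1. box [0,62]×[0,34]: [(0, 0) (62, 0) (62, 34) (0, 34)]
2. ⊥bis P2·P0 via (42.565,20.04): [(47.064, 0) (62, 0) (62, 34) (39.431, 34)]  |A|=637.5858
3. ⊥bis P2·P1 via (37.255,16.225): [(47.064, 0) (62, 0) (62, 34) (39.431, 34)]  |A|=637.5858
4. canonical 4-gon: [(47.064, 0) (62, 0) (62, 34) (39.431, 34)]
5. shoelace: 637.5858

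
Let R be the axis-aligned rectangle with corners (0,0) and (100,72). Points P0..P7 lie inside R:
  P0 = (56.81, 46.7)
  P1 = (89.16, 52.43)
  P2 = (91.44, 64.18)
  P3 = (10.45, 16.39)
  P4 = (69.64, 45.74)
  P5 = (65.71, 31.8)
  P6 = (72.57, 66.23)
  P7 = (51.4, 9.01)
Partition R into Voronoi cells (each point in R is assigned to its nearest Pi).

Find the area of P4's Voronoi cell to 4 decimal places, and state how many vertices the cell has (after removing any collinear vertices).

1. box [0,100]×[0,72]: [(0, 0) (100, 0) (100, 72) (0, 72)]
2. ⊥bis P4·P0 via (63.225,46.22): [(59.7666, 0) (100, 0) (100, 72) (65.154, 72)]  |A|=2702.859
3. ⊥bis P4·P1 via (79.4,49.085): [(59.7666, 0) (96.2227, 0) (71.5464, 72) (65.154, 72)]  |A|=1542.5474
4. ⊥bis P4·P2 via (80.54,54.96): [(59.7666, 0) (96.2227, 0) (75.2384, 61.2276) (66.1263, 72) (65.154, 72)]  |A|=1513.3536
5. ⊥bis P4·P3 via (40.045,31.065): [(59.7666, 0) (96.2227, 0) (75.2384, 61.2276) (66.1263, 72) (65.154, 72)]  |A|=1513.3536
6. ⊥bis P4·P5 via (67.675,38.77): [(62.771, 40.1525) (84.5674, 34.0077) (75.2384, 61.2276) (66.1263, 72) (65.154, 72)]  |A|=446.6399
7. ⊥bis P4·P6 via (71.105,55.985): [(64.0313, 56.9965) (62.771, 40.1525) (84.5674, 34.0077) (77.3408, 55.0933)]  |A|=320.8834
8. ⊥bis P4·P7 via (60.52,27.375): [(64.0313, 56.9965) (62.771, 40.1525) (84.5674, 34.0077) (77.3408, 55.0933)]  |A|=320.8834
9. canonical 4-gon: [(64.0313, 56.9965) (62.771, 40.1525) (84.5674, 34.0077) (77.3408, 55.0933)]
10. shoelace: 320.8834

Area of P4's cell: 320.8834 (4 vertices)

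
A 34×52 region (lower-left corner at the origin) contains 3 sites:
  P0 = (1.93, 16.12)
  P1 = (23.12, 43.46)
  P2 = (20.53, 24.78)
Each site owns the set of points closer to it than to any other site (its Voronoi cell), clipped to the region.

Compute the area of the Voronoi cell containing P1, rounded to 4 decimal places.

Area of P1's cell: 580.8299

1. box [0,34]×[0,52]: [(0, 0) (34, 0) (34, 52) (0, 52)]
2. ⊥bis P1·P0 via (12.525,29.79): [(0, 39.4976) (34, 13.1457) (34, 52) (0, 52)]  |A|=873.0646
3. ⊥bis P1·P2 via (21.825,34.12): [(0, 39.4976) (3.695, 36.6337) (34, 32.4319) (34, 52) (0, 52)]  |A|=580.8299
4. canonical 5-gon: [(0, 39.4976) (3.695, 36.6337) (34, 32.4319) (34, 52) (0, 52)]
5. shoelace: 580.8299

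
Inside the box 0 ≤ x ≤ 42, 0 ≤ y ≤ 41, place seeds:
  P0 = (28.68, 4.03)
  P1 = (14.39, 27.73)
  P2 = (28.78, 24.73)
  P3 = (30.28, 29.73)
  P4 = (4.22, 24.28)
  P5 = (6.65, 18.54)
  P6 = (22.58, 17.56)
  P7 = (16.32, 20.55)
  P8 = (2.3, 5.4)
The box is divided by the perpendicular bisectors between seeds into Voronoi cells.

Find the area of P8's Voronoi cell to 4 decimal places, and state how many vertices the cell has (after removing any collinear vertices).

Area of P8's cell: 166.6770 (6 vertices)

1. box [0,42]×[0,41]: [(0, 0) (42, 0) (42, 41) (0, 41)]
2. ⊥bis P8·P0 via (15.49,4.715): [(0, 0) (15.2451, 0) (17.3744, 41) (0, 41)]  |A|=668.7004
3. ⊥bis P8·P1 via (8.345,16.565): [(0, 21.0832) (0, 0) (15.2451, 0) (15.8932, 12.4782)]  |A|=262.6555
4. ⊥bis P8·P2 via (15.54,15.065): [(0, 21.0832) (0, 0) (15.2451, 0) (15.8932, 12.4782)]  |A|=262.6555
5. ⊥bis P8·P3 via (16.29,17.565): [(0, 21.0832) (0, 0) (15.2451, 0) (15.8932, 12.4782)]  |A|=262.6555
6. ⊥bis P8·P4 via (3.26,14.84): [(13.4439, 13.8044) (0, 15.1715) (0, 0) (15.2451, 0) (15.8932, 12.4782)]  |A|=222.9178
7. ⊥bis P8·P5 via (4.475,11.97): [(0, 13.4514) (0, 0) (15.2451, 0) (15.6742, 8.2625)]  |A|=168.402
8. ⊥bis P8·P6 via (12.44,11.48): [(14.046, 8.8015) (0, 13.4514) (0, 0) (15.2451, 0) (15.5702, 6.2595)]  |A|=166.7434
9. ⊥bis P8·P7 via (9.31,12.975): [(14.328, 8.3313) (13.6939, 8.9181) (0, 13.4514) (0, 0) (15.2451, 0) (15.5702, 6.2595)]  |A|=166.677
10. canonical 6-gon: [(14.328, 8.3313) (13.6939, 8.9181) (0, 13.4514) (0, 0) (15.2451, 0) (15.5702, 6.2595)]
11. shoelace: 166.677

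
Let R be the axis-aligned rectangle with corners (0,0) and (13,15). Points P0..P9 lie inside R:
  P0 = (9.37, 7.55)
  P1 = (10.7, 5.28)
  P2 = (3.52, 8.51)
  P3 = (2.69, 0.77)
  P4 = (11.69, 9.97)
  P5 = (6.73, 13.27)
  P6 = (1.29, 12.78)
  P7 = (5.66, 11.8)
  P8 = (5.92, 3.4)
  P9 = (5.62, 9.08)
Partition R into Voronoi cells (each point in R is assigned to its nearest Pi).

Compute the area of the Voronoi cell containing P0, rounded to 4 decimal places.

Area of P0's cell: 14.0048

1. box [0,13]×[0,15]: [(0, 0) (13, 0) (13, 15) (0, 15)]
2. ⊥bis P0·P1 via (10.035,6.415): [(0, 0.5355) (13, 8.1522) (13, 15) (0, 15)]  |A|=138.5302
3. ⊥bis P0·P2 via (6.445,8.03): [(5.7699, 3.9161) (13, 8.1522) (13, 15) (7.5888, 15)]  |A|=54.7439
4. ⊥bis P0·P3 via (6.03,4.16): [(5.8406, 4.3467) (6.0883, 4.1026) (13, 8.1522) (13, 15) (7.5888, 15)]  |A|=54.6819
5. ⊥bis P0·P4 via (10.53,8.76): [(7.1038, 12.0446) (5.8406, 4.3467) (6.0883, 4.1026) (11.8604, 7.4845)]  |A|=22.3117
6. ⊥bis P0·P5 via (8.05,10.41): [(8.5623, 10.6464) (6.736, 9.8036) (5.8406, 4.3467) (6.0883, 4.1026) (11.8604, 7.4845)]  |A|=20.4204
7. ⊥bis P0·P6 via (5.33,10.165): [(8.5623, 10.6464) (6.736, 9.8036) (5.8406, 4.3467) (6.0883, 4.1026) (11.8604, 7.4845)]  |A|=20.4204
8. ⊥bis P0·P7 via (7.515,9.675): [(8.5935, 10.6165) (6.5812, 8.8598) (5.8406, 4.3467) (6.0883, 4.1026) (11.8604, 7.4845)]  |A|=19.5663
9. ⊥bis P0·P8 via (7.645,5.475): [(8.5935, 10.6165) (6.5812, 8.8598) (6.2201, 6.6596) (7.9698, 5.205) (11.8604, 7.4845)]  |A|=16.9007
10. ⊥bis P0·P9 via (7.495,8.315): [(8.5935, 10.6165) (8.3458, 10.4002) (6.6677, 6.2874) (7.9698, 5.205) (11.8604, 7.4845)]  |A|=14.0048
11. canonical 5-gon: [(8.5935, 10.6165) (8.3458, 10.4002) (6.6677, 6.2874) (7.9698, 5.205) (11.8604, 7.4845)]
12. shoelace: 14.0048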